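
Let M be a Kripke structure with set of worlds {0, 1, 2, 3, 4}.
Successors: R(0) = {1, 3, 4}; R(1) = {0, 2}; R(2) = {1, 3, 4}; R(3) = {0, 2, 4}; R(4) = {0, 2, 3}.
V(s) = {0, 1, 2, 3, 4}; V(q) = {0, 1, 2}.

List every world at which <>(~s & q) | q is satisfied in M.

0, 1, 2

Let φ = <>(~s & q) | q. Evaluate φ at each world:
  0 (successors {1, 3, 4}): φ is true.
  1 (successors {0, 2}): φ is true.
  2 (successors {1, 3, 4}): φ is true.
  3 (successors {0, 2, 4}): φ is false.
  4 (successors {0, 2, 3}): φ is false.
For instance, at 1:
  At 1: <>(~s & q) is false, q is true, so <>(~s & q) | q is true.
    At 1: <>(~s & q) requires ~s & q at some successor in {0, 2}.
      At 0: ~s & q is false.
      At 2: ~s & q is false.
    So <>(~s & q) is false at 1.
Satisfying worlds: {0, 1, 2}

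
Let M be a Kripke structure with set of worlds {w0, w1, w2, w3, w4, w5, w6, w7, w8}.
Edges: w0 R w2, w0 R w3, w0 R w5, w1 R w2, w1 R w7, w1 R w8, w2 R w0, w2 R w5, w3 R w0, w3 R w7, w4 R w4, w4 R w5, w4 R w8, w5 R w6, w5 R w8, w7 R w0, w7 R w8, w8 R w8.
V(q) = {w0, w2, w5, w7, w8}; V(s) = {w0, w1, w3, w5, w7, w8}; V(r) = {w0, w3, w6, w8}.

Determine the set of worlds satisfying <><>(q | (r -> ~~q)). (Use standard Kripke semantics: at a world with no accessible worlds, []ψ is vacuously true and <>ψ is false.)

Recall that <>ψ holds at a world iff ψ holds at some accessible world.
Let φ = <><>(q | (r -> ~~q)). Evaluate φ at each world:
  w0 (successors {w2, w3, w5}): φ is true.
  w1 (successors {w2, w7, w8}): φ is true.
  w2 (successors {w0, w5}): φ is true.
  w3 (successors {w0, w7}): φ is true.
  w4 (successors {w4, w5, w8}): φ is true.
  w5 (successors {w6, w8}): φ is true.
  w6 (successors ∅): φ is false.
  w7 (successors {w0, w8}): φ is true.
  w8 (successors {w8}): φ is true.
For instance, at w1:
  At w1: <><>(q | (r -> ~~q)) requires <>(q | (r -> ~~q)) at some successor in {w2, w7, w8}.
    <>(q | (r -> ~~q)) holds at w2, so <><>(q | (r -> ~~q)) is true at w1.
      At w2: <>(q | (r -> ~~q)) requires q | (r -> ~~q) at some successor in {w0, w5}.
        q | (r -> ~~q) holds at w0, so <>(q | (r -> ~~q)) is true at w2.
Satisfying worlds: {w0, w1, w2, w3, w4, w5, w7, w8}

w0, w1, w2, w3, w4, w5, w7, w8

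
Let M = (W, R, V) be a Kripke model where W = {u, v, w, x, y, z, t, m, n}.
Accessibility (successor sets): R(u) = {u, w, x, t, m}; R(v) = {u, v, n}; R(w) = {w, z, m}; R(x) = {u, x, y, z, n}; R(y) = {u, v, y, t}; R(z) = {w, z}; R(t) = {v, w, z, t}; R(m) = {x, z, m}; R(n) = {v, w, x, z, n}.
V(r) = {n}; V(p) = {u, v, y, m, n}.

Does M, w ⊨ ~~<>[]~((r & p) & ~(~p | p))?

Recall that []ψ holds at a world iff ψ holds at every accessible world, and <>ψ holds iff ψ holds at some accessible world.
At w: ~<>[]~((r & p) & ~(~p | p)) is false, so ~~<>[]~((r & p) & ~(~p | p)) is true.
  At w: <>[]~((r & p) & ~(~p | p)) is true, so ~<>[]~((r & p) & ~(~p | p)) is false.
    At w: <>[]~((r & p) & ~(~p | p)) requires []~((r & p) & ~(~p | p)) at some successor in {w, z, m}.
      []~((r & p) & ~(~p | p)) holds at w, so <>[]~((r & p) & ~(~p | p)) is true at w.

Yes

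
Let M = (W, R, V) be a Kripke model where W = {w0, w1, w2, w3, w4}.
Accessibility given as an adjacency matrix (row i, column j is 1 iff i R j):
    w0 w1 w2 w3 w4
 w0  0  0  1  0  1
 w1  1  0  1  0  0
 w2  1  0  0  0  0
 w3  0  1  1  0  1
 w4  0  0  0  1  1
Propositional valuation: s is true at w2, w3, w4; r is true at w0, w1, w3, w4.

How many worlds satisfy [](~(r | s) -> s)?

5

Let φ = [](~(r | s) -> s). Evaluate φ at each world:
  w0 (successors {w2, w4}): φ is true.
  w1 (successors {w0, w2}): φ is true.
  w2 (successors {w0}): φ is true.
  w3 (successors {w1, w2, w4}): φ is true.
  w4 (successors {w3, w4}): φ is true.
For instance, at w0:
  At w0: [](~(r | s) -> s) requires ~(r | s) -> s at every successor {w2, w4}.
    At w2: ~(r | s) -> s is true.
    At w4: ~(r | s) -> s is true.
  So [](~(r | s) -> s) is true at w0.
Satisfying worlds: {w0, w1, w2, w3, w4}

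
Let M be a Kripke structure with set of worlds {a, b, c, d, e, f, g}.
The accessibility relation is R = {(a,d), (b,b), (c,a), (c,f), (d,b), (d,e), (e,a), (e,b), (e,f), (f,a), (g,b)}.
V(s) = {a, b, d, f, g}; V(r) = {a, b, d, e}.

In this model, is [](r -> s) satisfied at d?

At d: [](r -> s) requires r -> s at every successor {b, e}.
  r -> s fails at e, so [](r -> s) is false at d.

No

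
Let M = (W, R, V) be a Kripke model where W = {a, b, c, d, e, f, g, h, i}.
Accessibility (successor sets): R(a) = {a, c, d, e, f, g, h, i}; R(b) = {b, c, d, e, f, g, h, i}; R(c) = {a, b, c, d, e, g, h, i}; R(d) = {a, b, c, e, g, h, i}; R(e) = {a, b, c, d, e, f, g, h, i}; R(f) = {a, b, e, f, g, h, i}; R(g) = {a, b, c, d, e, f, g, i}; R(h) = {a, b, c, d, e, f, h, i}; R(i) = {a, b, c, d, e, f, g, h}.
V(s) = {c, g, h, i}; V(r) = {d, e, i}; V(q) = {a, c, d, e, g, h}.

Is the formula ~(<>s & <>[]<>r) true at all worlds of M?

Recall that []ψ holds at a world iff ψ holds at every accessible world, and <>ψ holds iff ψ holds at some accessible world.
Let φ = ~(<>s & <>[]<>r). Evaluate φ at each world:
  a (successors {a, c, d, e, f, g, h, i}): φ is false.
  b (successors {b, c, d, e, f, g, h, i}): φ is false.
  c (successors {a, b, c, d, e, g, h, i}): φ is false.
  d (successors {a, b, c, e, g, h, i}): φ is false.
  e (successors {a, b, c, d, e, f, g, h, i}): φ is false.
  f (successors {a, b, e, f, g, h, i}): φ is false.
  g (successors {a, b, c, d, e, f, g, i}): φ is false.
  h (successors {a, b, c, d, e, f, h, i}): φ is false.
  i (successors {a, b, c, d, e, f, g, h}): φ is false.
Detail at a (counterexample):
  At a: <>s & <>[]<>r is true, so ~(<>s & <>[]<>r) is false.
    At a: <>s is true, <>[]<>r is true, so <>s & <>[]<>r is true.
      At a: <>s requires s at some successor in {a, c, d, e, f, g, h, i}.
        s holds at c, so <>s is true at a.
      At a: <>[]<>r requires []<>r at some successor in {a, c, d, e, f, g, h, i}.
        []<>r holds at a, so <>[]<>r is true at a.

No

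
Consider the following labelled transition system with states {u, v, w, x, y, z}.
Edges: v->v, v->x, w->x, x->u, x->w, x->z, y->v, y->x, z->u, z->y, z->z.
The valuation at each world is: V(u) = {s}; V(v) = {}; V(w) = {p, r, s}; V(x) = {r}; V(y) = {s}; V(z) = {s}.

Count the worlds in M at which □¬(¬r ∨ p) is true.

Recall that □ψ holds at a world iff ψ holds at every accessible world, and ◇ψ holds iff ψ holds at some accessible world.
Let φ = □¬(¬r ∨ p). Evaluate φ at each world:
  u (successors ∅): φ is true.
  v (successors {v, x}): φ is false.
  w (successors {x}): φ is true.
  x (successors {u, w, z}): φ is false.
  y (successors {v, x}): φ is false.
  z (successors {u, y, z}): φ is false.
For instance, at y:
  At y: □¬(¬r ∨ p) requires ¬(¬r ∨ p) at every successor {v, x}.
    ¬(¬r ∨ p) fails at v, so □¬(¬r ∨ p) is false at y.
Satisfying worlds: {u, w}

2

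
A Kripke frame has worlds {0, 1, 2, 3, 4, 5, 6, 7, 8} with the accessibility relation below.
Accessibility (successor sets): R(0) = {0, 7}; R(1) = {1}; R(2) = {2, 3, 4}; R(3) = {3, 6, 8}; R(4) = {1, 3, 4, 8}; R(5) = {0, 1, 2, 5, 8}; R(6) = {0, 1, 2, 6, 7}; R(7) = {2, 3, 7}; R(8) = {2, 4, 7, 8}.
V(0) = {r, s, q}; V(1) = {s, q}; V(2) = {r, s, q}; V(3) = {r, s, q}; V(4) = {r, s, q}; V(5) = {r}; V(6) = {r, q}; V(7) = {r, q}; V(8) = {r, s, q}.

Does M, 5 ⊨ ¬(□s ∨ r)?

No

At 5: □s ∨ r is true, so ¬(□s ∨ r) is false.
  At 5: □s is false, r is true, so □s ∨ r is true.
    At 5: □s requires s at every successor {0, 1, 2, 5, 8}.
      s fails at 5, so □s is false at 5.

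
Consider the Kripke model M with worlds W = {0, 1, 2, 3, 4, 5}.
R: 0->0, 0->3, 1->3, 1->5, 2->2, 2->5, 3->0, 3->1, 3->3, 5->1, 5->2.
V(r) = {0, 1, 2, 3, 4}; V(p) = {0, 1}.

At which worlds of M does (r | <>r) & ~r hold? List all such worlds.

Recall that <>ψ holds at a world iff ψ holds at some accessible world.
Let φ = (r | <>r) & ~r. Evaluate φ at each world:
  0 (successors {0, 3}): φ is false.
  1 (successors {3, 5}): φ is false.
  2 (successors {2, 5}): φ is false.
  3 (successors {0, 1, 3}): φ is false.
  4 (successors ∅): φ is false.
  5 (successors {1, 2}): φ is true.
For instance, at 2:
  At 2: r | <>r is true, ~r is false, so (r | <>r) & ~r is false.
    At 2: r is true, <>r is true, so r | <>r is true.
      At 2: <>r requires r at some successor in {2, 5}.
        r holds at 2, so <>r is true at 2.
Satisfying worlds: {5}

5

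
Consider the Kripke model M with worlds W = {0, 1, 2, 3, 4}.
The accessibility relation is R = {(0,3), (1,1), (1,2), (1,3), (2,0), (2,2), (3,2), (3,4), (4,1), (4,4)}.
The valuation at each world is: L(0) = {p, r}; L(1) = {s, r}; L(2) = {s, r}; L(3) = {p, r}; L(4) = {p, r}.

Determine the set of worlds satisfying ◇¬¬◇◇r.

Let φ = ◇¬¬◇◇r. Evaluate φ at each world:
  0 (successors {3}): φ is true.
  1 (successors {1, 2, 3}): φ is true.
  2 (successors {0, 2}): φ is true.
  3 (successors {2, 4}): φ is true.
  4 (successors {1, 4}): φ is true.
For instance, at 3:
  At 3: ◇¬¬◇◇r requires ¬¬◇◇r at some successor in {2, 4}.
    ¬¬◇◇r holds at 2, so ◇¬¬◇◇r is true at 3.
      At 2: ¬◇◇r is false, so ¬¬◇◇r is true.
Satisfying worlds: {0, 1, 2, 3, 4}

0, 1, 2, 3, 4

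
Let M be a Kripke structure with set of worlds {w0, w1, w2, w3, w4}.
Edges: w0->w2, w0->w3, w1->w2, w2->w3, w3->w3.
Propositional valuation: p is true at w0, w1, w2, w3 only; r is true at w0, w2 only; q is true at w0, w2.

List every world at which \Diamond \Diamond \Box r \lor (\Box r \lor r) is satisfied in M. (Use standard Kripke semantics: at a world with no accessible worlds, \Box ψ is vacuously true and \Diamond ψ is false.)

Recall that \Box ψ holds at a world iff ψ holds at every accessible world, and \Diamond ψ holds iff ψ holds at some accessible world.
Let φ = \Diamond \Diamond \Box r \lor (\Box r \lor r). Evaluate φ at each world:
  w0 (successors {w2, w3}): φ is true.
  w1 (successors {w2}): φ is true.
  w2 (successors {w3}): φ is true.
  w3 (successors {w3}): φ is false.
  w4 (successors ∅): φ is true.
For instance, at w1:
  At w1: \Diamond \Diamond \Box r is false, \Box r \lor r is true, so \Diamond \Diamond \Box r \lor (\Box r \lor r) is true.
    At w1: \Diamond \Diamond \Box r requires \Diamond \Box r at some successor in {w2}.
      At w2: \Diamond \Box r is false.
    So \Diamond \Diamond \Box r is false at w1.
    At w1: \Box r is true, r is false, so \Box r \lor r is true.
      At w1: \Box r requires r at every successor {w2}.
        At w2: r is true.
      So \Box r is true at w1.
Satisfying worlds: {w0, w1, w2, w4}

w0, w1, w2, w4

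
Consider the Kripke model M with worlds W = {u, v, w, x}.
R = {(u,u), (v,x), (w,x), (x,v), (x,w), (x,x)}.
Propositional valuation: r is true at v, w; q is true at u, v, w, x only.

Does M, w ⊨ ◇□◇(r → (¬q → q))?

Recall that □ψ holds at a world iff ψ holds at every accessible world, and ◇ψ holds iff ψ holds at some accessible world.
At w: ◇□◇(r → (¬q → q)) requires □◇(r → (¬q → q)) at some successor in {x}.
  □◇(r → (¬q → q)) holds at x, so ◇□◇(r → (¬q → q)) is true at w.
    At x: □◇(r → (¬q → q)) requires ◇(r → (¬q → q)) at every successor {v, w, x}.
      At v: ◇(r → (¬q → q)) is true.
      At w: ◇(r → (¬q → q)) is true.
      At x: ◇(r → (¬q → q)) is true.
    So □◇(r → (¬q → q)) is true at x.

Yes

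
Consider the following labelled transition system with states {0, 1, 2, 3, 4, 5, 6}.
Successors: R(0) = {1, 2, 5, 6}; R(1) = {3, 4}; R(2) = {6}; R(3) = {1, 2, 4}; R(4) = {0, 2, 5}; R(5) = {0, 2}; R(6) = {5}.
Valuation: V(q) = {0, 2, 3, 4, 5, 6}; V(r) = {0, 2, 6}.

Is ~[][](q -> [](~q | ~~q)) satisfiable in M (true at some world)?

Recall that []ψ holds at a world iff ψ holds at every accessible world, and <>ψ holds iff ψ holds at some accessible world.
Let φ = ~[][](q -> [](~q | ~~q)). Evaluate φ at each world:
  0 (successors {1, 2, 5, 6}): φ is false.
  1 (successors {3, 4}): φ is false.
  2 (successors {6}): φ is false.
  3 (successors {1, 2, 4}): φ is false.
  4 (successors {0, 2, 5}): φ is false.
  5 (successors {0, 2}): φ is false.
  6 (successors {5}): φ is false.
For instance, at 2:
  At 2: [][](q -> [](~q | ~~q)) is true, so ~[][](q -> [](~q | ~~q)) is false.
    At 2: [][](q -> [](~q | ~~q)) requires [](q -> [](~q | ~~q)) at every successor {6}.
      At 6: [](q -> [](~q | ~~q)) is true.
    So [][](q -> [](~q | ~~q)) is true at 2.

No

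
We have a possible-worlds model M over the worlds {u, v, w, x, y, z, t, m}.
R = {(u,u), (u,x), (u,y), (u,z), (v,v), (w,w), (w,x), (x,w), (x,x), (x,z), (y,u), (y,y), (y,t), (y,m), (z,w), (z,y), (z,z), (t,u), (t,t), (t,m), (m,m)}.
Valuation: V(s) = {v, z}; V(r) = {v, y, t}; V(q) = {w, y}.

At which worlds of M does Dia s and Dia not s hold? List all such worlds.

Recall that Dia ψ holds at a world iff ψ holds at some accessible world.
Let φ = Dia s and Dia not s. Evaluate φ at each world:
  u (successors {u, x, y, z}): φ is true.
  v (successors {v}): φ is false.
  w (successors {w, x}): φ is false.
  x (successors {w, x, z}): φ is true.
  y (successors {u, y, t, m}): φ is false.
  z (successors {w, y, z}): φ is true.
  t (successors {u, t, m}): φ is false.
  m (successors {m}): φ is false.
For instance, at u:
  At u: Dia s is true, Dia not s is true, so Dia s and Dia not s is true.
    At u: Dia s requires s at some successor in {u, x, y, z}.
      s holds at z, so Dia s is true at u.
    At u: Dia not s requires not s at some successor in {u, x, y, z}.
      not s holds at u, so Dia not s is true at u.
Satisfying worlds: {u, x, z}

u, x, z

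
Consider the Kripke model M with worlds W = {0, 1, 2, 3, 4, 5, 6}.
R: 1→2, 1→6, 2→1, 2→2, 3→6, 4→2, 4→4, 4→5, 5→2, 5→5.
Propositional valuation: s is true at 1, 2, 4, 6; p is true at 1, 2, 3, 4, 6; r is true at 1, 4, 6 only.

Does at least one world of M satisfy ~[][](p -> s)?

No

Let φ = ~[][](p -> s). Evaluate φ at each world:
  0 (successors ∅): φ is false.
  1 (successors {2, 6}): φ is false.
  2 (successors {1, 2}): φ is false.
  3 (successors {6}): φ is false.
  4 (successors {2, 4, 5}): φ is false.
  5 (successors {2, 5}): φ is false.
  6 (successors ∅): φ is false.
For instance, at 1:
  At 1: [][](p -> s) is true, so ~[][](p -> s) is false.
    At 1: [][](p -> s) requires [](p -> s) at every successor {2, 6}.
      At 2: [](p -> s) is true.
      At 6: [](p -> s) is true.
    So [][](p -> s) is true at 1.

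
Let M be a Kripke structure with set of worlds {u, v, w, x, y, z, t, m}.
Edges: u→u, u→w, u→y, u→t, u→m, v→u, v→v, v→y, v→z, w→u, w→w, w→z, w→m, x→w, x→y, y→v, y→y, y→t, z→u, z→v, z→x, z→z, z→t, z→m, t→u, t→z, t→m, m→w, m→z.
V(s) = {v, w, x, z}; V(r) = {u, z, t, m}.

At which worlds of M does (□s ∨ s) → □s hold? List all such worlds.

u, y, t, m

Let φ = (□s ∨ s) → □s. Evaluate φ at each world:
  u (successors {u, w, y, t, m}): φ is true.
  v (successors {u, v, y, z}): φ is false.
  w (successors {u, w, z, m}): φ is false.
  x (successors {w, y}): φ is false.
  y (successors {v, y, t}): φ is true.
  z (successors {u, v, x, z, t, m}): φ is false.
  t (successors {u, z, m}): φ is true.
  m (successors {w, z}): φ is true.
For instance, at w:
  At w: □s ∨ s is true, □s is false, so (□s ∨ s) → □s is false.
    At w: □s is false, s is true, so □s ∨ s is true.
      At w: □s requires s at every successor {u, w, z, m}.
        s fails at u, so □s is false at w.
    At w: □s requires s at every successor {u, w, z, m}.
      s fails at u, so □s is false at w.
Satisfying worlds: {u, y, t, m}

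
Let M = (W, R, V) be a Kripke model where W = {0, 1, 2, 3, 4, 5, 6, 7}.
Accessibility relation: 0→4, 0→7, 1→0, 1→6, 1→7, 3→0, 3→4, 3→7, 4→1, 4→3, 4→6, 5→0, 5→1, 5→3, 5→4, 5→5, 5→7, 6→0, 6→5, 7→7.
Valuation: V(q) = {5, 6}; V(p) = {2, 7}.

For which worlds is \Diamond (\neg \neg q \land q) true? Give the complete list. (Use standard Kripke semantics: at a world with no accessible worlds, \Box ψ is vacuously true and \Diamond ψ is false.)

1, 4, 5, 6

Let φ = \Diamond (\neg \neg q \land q). Evaluate φ at each world:
  0 (successors {4, 7}): φ is false.
  1 (successors {0, 6, 7}): φ is true.
  2 (successors ∅): φ is false.
  3 (successors {0, 4, 7}): φ is false.
  4 (successors {1, 3, 6}): φ is true.
  5 (successors {0, 1, 3, 4, 5, 7}): φ is true.
  6 (successors {0, 5}): φ is true.
  7 (successors {7}): φ is false.
For instance, at 7:
  At 7: \Diamond (\neg \neg q \land q) requires \neg \neg q \land q at some successor in {7}.
    At 7: \neg \neg q \land q is false.
  So \Diamond (\neg \neg q \land q) is false at 7.
Satisfying worlds: {1, 4, 5, 6}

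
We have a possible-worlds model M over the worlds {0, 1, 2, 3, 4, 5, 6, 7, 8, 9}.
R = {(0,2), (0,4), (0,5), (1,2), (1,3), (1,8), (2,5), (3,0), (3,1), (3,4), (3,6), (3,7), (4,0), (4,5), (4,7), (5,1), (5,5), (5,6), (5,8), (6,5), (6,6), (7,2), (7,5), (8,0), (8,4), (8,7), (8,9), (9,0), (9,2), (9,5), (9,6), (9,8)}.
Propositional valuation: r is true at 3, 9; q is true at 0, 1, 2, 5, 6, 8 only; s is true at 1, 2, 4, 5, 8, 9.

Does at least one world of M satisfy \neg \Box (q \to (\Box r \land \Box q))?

Recall that \Box ψ holds at a world iff ψ holds at every accessible world, and \Diamond ψ holds iff ψ holds at some accessible world.
Let φ = \neg \Box (q \to (\Box r \land \Box q)). Evaluate φ at each world:
  0 (successors {2, 4, 5}): φ is true.
  1 (successors {2, 3, 8}): φ is true.
  2 (successors {5}): φ is true.
  3 (successors {0, 1, 4, 6, 7}): φ is true.
  4 (successors {0, 5, 7}): φ is true.
  5 (successors {1, 5, 6, 8}): φ is true.
  6 (successors {5, 6}): φ is true.
  7 (successors {2, 5}): φ is true.
  8 (successors {0, 4, 7, 9}): φ is true.
  9 (successors {0, 2, 5, 6, 8}): φ is true.
Detail at 0 (witness):
  At 0: \Box (q \to (\Box r \land \Box q)) is false, so \neg \Box (q \to (\Box r \land \Box q)) is true.
    At 0: \Box (q \to (\Box r \land \Box q)) requires q \to (\Box r \land \Box q) at every successor {2, 4, 5}.
      q \to (\Box r \land \Box q) fails at 2, so \Box (q \to (\Box r \land \Box q)) is false at 0.

Yes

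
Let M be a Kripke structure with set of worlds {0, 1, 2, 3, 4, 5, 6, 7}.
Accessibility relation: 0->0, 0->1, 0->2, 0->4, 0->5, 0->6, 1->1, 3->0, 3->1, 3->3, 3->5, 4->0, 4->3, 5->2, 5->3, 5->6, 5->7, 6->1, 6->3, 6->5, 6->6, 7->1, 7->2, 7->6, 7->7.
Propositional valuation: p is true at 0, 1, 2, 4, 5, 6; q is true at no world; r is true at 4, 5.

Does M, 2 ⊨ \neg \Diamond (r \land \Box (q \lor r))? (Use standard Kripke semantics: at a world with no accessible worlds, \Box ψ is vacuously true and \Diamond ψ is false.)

At 2: \Diamond (r \land \Box (q \lor r)) is false, so \neg \Diamond (r \land \Box (q \lor r)) is true.
  At 2: no accessible worlds, so \Diamond (r \land \Box (q \lor r)) is false.

Yes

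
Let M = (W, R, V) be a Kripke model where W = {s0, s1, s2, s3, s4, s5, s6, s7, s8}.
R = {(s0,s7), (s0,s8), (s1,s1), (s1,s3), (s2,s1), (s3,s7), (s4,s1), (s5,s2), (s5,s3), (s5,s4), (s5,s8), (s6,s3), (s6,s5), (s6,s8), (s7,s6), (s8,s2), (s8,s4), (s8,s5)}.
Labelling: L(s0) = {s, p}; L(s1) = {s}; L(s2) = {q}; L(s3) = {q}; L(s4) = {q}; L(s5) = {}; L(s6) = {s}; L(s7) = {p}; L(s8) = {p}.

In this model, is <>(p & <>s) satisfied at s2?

No

At s2: <>(p & <>s) requires p & <>s at some successor in {s1}.
  At s1: p & <>s is false.
So <>(p & <>s) is false at s2.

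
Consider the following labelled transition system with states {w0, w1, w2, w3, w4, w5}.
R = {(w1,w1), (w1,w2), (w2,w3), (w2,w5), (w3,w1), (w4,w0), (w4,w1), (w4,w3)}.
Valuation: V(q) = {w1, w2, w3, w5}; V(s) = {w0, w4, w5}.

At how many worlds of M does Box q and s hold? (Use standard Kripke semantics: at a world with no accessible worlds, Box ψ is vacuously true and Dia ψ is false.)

2

Let φ = Box q and s. Evaluate φ at each world:
  w0 (successors ∅): φ is true.
  w1 (successors {w1, w2}): φ is false.
  w2 (successors {w3, w5}): φ is false.
  w3 (successors {w1}): φ is false.
  w4 (successors {w0, w1, w3}): φ is false.
  w5 (successors ∅): φ is true.
For instance, at w4:
  At w4: Box q is false, s is true, so Box q and s is false.
    At w4: Box q requires q at every successor {w0, w1, w3}.
      q fails at w0, so Box q is false at w4.
Satisfying worlds: {w0, w5}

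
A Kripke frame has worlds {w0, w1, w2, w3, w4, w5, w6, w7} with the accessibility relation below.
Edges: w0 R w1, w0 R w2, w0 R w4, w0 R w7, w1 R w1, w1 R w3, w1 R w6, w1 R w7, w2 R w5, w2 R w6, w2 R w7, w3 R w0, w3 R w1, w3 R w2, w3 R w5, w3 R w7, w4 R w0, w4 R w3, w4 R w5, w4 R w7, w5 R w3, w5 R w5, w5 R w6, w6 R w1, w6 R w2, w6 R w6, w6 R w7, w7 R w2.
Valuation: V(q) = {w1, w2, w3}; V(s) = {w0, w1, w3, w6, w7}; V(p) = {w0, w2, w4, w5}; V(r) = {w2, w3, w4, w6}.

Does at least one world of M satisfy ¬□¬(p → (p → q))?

Yes

Recall that □ψ holds at a world iff ψ holds at every accessible world, and ◇ψ holds iff ψ holds at some accessible world.
Let φ = ¬□¬(p → (p → q)). Evaluate φ at each world:
  w0 (successors {w1, w2, w4, w7}): φ is true.
  w1 (successors {w1, w3, w6, w7}): φ is true.
  w2 (successors {w5, w6, w7}): φ is true.
  w3 (successors {w0, w1, w2, w5, w7}): φ is true.
  w4 (successors {w0, w3, w5, w7}): φ is true.
  w5 (successors {w3, w5, w6}): φ is true.
  w6 (successors {w1, w2, w6, w7}): φ is true.
  w7 (successors {w2}): φ is true.
Detail at w0 (witness):
  At w0: □¬(p → (p → q)) is false, so ¬□¬(p → (p → q)) is true.
    At w0: □¬(p → (p → q)) requires ¬(p → (p → q)) at every successor {w1, w2, w4, w7}.
      ¬(p → (p → q)) fails at w1, so □¬(p → (p → q)) is false at w0.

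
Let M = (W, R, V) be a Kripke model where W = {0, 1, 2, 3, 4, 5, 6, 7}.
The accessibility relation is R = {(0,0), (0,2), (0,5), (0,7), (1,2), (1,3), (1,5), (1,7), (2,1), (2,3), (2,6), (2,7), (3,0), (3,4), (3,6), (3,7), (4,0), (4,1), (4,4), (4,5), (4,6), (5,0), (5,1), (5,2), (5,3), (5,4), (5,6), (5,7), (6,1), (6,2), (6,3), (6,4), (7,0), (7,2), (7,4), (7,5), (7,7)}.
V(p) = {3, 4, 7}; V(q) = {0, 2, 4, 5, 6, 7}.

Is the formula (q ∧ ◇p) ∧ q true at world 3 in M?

No

At 3: q ∧ ◇p is false, q is false, so (q ∧ ◇p) ∧ q is false.
  At 3: q is false, ◇p is true, so q ∧ ◇p is false.
    At 3: ◇p requires p at some successor in {0, 4, 6, 7}.
      p holds at 4, so ◇p is true at 3.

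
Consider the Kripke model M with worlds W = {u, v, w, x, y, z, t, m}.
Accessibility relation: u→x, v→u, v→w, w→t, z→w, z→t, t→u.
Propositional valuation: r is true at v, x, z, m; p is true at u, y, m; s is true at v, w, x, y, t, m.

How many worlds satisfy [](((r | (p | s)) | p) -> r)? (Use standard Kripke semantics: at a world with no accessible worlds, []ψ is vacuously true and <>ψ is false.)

Recall that []ψ holds at a world iff ψ holds at every accessible world, and <>ψ holds iff ψ holds at some accessible world.
Let φ = [](((r | (p | s)) | p) -> r). Evaluate φ at each world:
  u (successors {x}): φ is true.
  v (successors {u, w}): φ is false.
  w (successors {t}): φ is false.
  x (successors ∅): φ is true.
  y (successors ∅): φ is true.
  z (successors {w, t}): φ is false.
  t (successors {u}): φ is false.
  m (successors ∅): φ is true.
For instance, at t:
  At t: [](((r | (p | s)) | p) -> r) requires ((r | (p | s)) | p) -> r at every successor {u}.
    ((r | (p | s)) | p) -> r fails at u, so [](((r | (p | s)) | p) -> r) is false at t.
Satisfying worlds: {u, x, y, m}

4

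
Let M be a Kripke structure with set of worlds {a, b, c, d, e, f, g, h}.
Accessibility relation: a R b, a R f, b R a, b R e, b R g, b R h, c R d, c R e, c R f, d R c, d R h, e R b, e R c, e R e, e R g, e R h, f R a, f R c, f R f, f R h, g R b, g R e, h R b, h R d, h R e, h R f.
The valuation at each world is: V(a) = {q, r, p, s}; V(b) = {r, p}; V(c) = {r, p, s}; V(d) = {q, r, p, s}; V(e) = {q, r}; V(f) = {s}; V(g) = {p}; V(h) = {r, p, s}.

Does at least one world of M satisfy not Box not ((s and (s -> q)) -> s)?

Let φ = not Box not ((s and (s -> q)) -> s). Evaluate φ at each world:
  a (successors {b, f}): φ is true.
  b (successors {a, e, g, h}): φ is true.
  c (successors {d, e, f}): φ is true.
  d (successors {c, h}): φ is true.
  e (successors {b, c, e, g, h}): φ is true.
  f (successors {a, c, f, h}): φ is true.
  g (successors {b, e}): φ is true.
  h (successors {b, d, e, f}): φ is true.
Detail at a (witness):
  At a: Box not ((s and (s -> q)) -> s) is false, so not Box not ((s and (s -> q)) -> s) is true.
    At a: Box not ((s and (s -> q)) -> s) requires not ((s and (s -> q)) -> s) at every successor {b, f}.
      not ((s and (s -> q)) -> s) fails at b, so Box not ((s and (s -> q)) -> s) is false at a.

Yes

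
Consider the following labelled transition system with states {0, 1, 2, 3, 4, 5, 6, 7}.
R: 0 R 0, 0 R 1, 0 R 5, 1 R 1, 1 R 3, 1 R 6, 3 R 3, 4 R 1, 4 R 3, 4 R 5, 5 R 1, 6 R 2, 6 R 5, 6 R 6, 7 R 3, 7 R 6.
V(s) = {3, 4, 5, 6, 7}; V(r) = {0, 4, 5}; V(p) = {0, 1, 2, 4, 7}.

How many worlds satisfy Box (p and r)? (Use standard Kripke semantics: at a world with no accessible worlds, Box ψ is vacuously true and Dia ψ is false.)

Let φ = Box (p and r). Evaluate φ at each world:
  0 (successors {0, 1, 5}): φ is false.
  1 (successors {1, 3, 6}): φ is false.
  2 (successors ∅): φ is true.
  3 (successors {3}): φ is false.
  4 (successors {1, 3, 5}): φ is false.
  5 (successors {1}): φ is false.
  6 (successors {2, 5, 6}): φ is false.
  7 (successors {3, 6}): φ is false.
For instance, at 4:
  At 4: Box (p and r) requires p and r at every successor {1, 3, 5}.
    p and r fails at 1, so Box (p and r) is false at 4.
Satisfying worlds: {2}

1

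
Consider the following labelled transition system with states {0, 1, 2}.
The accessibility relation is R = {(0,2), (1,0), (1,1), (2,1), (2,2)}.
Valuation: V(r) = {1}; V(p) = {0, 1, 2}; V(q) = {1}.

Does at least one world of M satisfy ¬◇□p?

Recall that □ψ holds at a world iff ψ holds at every accessible world, and ◇ψ holds iff ψ holds at some accessible world.
Let φ = ¬◇□p. Evaluate φ at each world:
  0 (successors {2}): φ is false.
  1 (successors {0, 1}): φ is false.
  2 (successors {1, 2}): φ is false.
For instance, at 0:
  At 0: ◇□p is true, so ¬◇□p is false.
    At 0: ◇□p requires □p at some successor in {2}.
      □p holds at 2, so ◇□p is true at 0.

No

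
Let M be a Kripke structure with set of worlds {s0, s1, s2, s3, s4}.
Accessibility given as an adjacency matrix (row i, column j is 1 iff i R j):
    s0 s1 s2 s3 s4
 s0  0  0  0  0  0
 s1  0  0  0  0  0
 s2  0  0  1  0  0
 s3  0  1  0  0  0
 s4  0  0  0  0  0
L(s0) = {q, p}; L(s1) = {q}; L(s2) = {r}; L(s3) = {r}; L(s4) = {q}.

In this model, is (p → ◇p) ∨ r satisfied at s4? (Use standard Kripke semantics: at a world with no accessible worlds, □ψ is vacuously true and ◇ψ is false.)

At s4: p → ◇p is true, r is false, so (p → ◇p) ∨ r is true.
  At s4: p is false, ◇p is false, so p → ◇p is true.
    At s4: no accessible worlds, so ◇p is false.

Yes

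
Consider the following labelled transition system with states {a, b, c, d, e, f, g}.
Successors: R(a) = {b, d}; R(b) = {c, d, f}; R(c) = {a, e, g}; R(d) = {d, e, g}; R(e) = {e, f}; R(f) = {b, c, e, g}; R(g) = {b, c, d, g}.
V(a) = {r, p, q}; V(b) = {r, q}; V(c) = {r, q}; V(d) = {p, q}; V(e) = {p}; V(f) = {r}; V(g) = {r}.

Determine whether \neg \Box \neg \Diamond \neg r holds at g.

Recall that \Box ψ holds at a world iff ψ holds at every accessible world, and \Diamond ψ holds iff ψ holds at some accessible world.
At g: \Box \neg \Diamond \neg r is false, so \neg \Box \neg \Diamond \neg r is true.
  At g: \Box \neg \Diamond \neg r requires \neg \Diamond \neg r at every successor {b, c, d, g}.
    \neg \Diamond \neg r fails at b, so \Box \neg \Diamond \neg r is false at g.
      At b: \Diamond \neg r is true, so \neg \Diamond \neg r is false.

Yes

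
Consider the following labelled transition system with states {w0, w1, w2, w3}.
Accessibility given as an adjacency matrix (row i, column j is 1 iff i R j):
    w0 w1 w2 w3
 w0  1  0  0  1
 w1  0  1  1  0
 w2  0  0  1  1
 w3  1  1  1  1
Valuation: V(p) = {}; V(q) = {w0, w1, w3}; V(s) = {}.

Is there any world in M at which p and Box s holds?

No

Let φ = p and Box s. Evaluate φ at each world:
  w0 (successors {w0, w3}): φ is false.
  w1 (successors {w1, w2}): φ is false.
  w2 (successors {w2, w3}): φ is false.
  w3 (successors {w0, w1, w2, w3}): φ is false.
For instance, at w0:
  At w0: p is false, Box s is false, so p and Box s is false.
    At w0: Box s requires s at every successor {w0, w3}.
      s fails at w0, so Box s is false at w0.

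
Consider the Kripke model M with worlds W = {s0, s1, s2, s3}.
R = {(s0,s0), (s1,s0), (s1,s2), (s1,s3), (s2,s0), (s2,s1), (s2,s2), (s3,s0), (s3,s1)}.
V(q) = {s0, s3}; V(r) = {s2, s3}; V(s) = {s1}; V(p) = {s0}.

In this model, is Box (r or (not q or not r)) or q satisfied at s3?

Yes

Recall that Box ψ holds at a world iff ψ holds at every accessible world, and Dia ψ holds iff ψ holds at some accessible world.
At s3: Box (r or (not q or not r)) is true, q is true, so Box (r or (not q or not r)) or q is true.
  At s3: Box (r or (not q or not r)) requires r or (not q or not r) at every successor {s0, s1}.
    At s0: r or (not q or not r) is true.
    At s1: r or (not q or not r) is true.
  So Box (r or (not q or not r)) is true at s3.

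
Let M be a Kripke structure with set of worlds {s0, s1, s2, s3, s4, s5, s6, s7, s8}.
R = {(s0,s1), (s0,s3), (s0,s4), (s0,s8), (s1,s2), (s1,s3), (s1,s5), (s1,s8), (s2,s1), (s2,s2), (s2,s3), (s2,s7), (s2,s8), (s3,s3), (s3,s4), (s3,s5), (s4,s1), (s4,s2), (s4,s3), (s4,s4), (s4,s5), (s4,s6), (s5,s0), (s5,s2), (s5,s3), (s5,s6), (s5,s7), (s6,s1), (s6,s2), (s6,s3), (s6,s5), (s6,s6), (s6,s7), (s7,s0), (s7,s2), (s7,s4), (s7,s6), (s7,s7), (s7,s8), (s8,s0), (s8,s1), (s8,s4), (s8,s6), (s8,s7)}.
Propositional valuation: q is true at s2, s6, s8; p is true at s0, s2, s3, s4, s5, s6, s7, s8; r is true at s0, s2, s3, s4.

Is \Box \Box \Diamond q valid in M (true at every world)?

Let φ = \Box \Box \Diamond q. Evaluate φ at each world:
  s0 (successors {s1, s3, s4, s8}): φ is false.
  s1 (successors {s2, s3, s5, s8}): φ is false.
  s2 (successors {s1, s2, s3, s7, s8}): φ is false.
  s3 (successors {s3, s4, s5}): φ is false.
  s4 (successors {s1, s2, s3, s4, s5, s6}): φ is false.
  s5 (successors {s0, s2, s3, s6, s7}): φ is false.
  s6 (successors {s1, s2, s3, s5, s6, s7}): φ is false.
  s7 (successors {s0, s2, s4, s6, s7, s8}): φ is false.
  s8 (successors {s0, s1, s4, s6, s7}): φ is false.
Detail at s0 (counterexample):
  At s0: \Box \Box \Diamond q requires \Box \Diamond q at every successor {s1, s3, s4, s8}.
    \Box \Diamond q fails at s1, so \Box \Box \Diamond q is false at s0.
      At s1: \Box \Diamond q requires \Diamond q at every successor {s2, s3, s5, s8}.
        \Diamond q fails at s3, so \Box \Diamond q is false at s1.

No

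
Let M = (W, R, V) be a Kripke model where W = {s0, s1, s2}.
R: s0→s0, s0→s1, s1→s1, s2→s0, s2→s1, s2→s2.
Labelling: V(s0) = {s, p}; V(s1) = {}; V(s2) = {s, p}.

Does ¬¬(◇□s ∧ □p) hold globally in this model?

No

Recall that □ψ holds at a world iff ψ holds at every accessible world, and ◇ψ holds iff ψ holds at some accessible world.
Let φ = ¬¬(◇□s ∧ □p). Evaluate φ at each world:
  s0 (successors {s0, s1}): φ is false.
  s1 (successors {s1}): φ is false.
  s2 (successors {s0, s1, s2}): φ is false.
Detail at s0 (counterexample):
  At s0: ¬(◇□s ∧ □p) is true, so ¬¬(◇□s ∧ □p) is false.
    At s0: ◇□s ∧ □p is false, so ¬(◇□s ∧ □p) is true.
      At s0: ◇□s is false, □p is false, so ◇□s ∧ □p is false.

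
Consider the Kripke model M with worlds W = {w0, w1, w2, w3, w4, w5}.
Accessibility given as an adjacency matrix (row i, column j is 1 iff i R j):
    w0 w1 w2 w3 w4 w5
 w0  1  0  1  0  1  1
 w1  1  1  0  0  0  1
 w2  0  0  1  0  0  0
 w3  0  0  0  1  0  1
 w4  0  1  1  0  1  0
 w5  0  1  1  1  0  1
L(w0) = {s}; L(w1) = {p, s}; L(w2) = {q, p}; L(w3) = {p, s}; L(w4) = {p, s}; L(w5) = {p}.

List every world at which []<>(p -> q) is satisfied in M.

Let φ = []<>(p -> q). Evaluate φ at each world:
  w0 (successors {w0, w2, w4, w5}): φ is true.
  w1 (successors {w0, w1, w5}): φ is true.
  w2 (successors {w2}): φ is true.
  w3 (successors {w3, w5}): φ is false.
  w4 (successors {w1, w2, w4}): φ is true.
  w5 (successors {w1, w2, w3, w5}): φ is false.
For instance, at w3:
  At w3: []<>(p -> q) requires <>(p -> q) at every successor {w3, w5}.
    <>(p -> q) fails at w3, so []<>(p -> q) is false at w3.
      At w3: <>(p -> q) requires p -> q at some successor in {w3, w5}.
        At w3: p -> q is false.
        At w5: p -> q is false.
      So <>(p -> q) is false at w3.
Satisfying worlds: {w0, w1, w2, w4}

w0, w1, w2, w4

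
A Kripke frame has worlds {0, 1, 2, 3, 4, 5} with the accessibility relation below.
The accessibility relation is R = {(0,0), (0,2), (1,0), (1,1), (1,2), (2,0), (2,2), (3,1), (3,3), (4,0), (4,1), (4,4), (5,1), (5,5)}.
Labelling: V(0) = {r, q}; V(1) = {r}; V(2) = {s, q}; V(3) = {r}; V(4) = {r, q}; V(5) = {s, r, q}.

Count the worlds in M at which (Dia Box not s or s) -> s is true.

Let φ = (Dia Box not s or s) -> s. Evaluate φ at each world:
  0 (successors {0, 2}): φ is true.
  1 (successors {0, 1, 2}): φ is true.
  2 (successors {0, 2}): φ is true.
  3 (successors {1, 3}): φ is false.
  4 (successors {0, 1, 4}): φ is false.
  5 (successors {1, 5}): φ is true.
For instance, at 5:
  At 5: Dia Box not s or s is true, s is true, so (Dia Box not s or s) -> s is true.
    At 5: Dia Box not s is false, s is true, so Dia Box not s or s is true.
      At 5: Dia Box not s requires Box not s at some successor in {1, 5}.
        At 1: Box not s is false.
        At 5: Box not s is false.
      So Dia Box not s is false at 5.
Satisfying worlds: {0, 1, 2, 5}

4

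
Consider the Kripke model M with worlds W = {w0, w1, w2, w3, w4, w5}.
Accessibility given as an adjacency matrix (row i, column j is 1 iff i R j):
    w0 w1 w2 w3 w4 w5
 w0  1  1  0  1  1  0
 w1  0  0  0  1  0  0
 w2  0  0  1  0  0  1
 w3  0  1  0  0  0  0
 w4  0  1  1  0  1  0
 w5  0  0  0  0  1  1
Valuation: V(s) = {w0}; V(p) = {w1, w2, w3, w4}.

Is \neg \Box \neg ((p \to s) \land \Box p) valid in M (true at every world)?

Let φ = \neg \Box \neg ((p \to s) \land \Box p). Evaluate φ at each world:
  w0 (successors {w0, w1, w3, w4}): φ is false.
  w1 (successors {w3}): φ is false.
  w2 (successors {w2, w5}): φ is false.
  w3 (successors {w1}): φ is false.
  w4 (successors {w1, w2, w4}): φ is false.
  w5 (successors {w4, w5}): φ is false.
Detail at w0 (counterexample):
  At w0: \Box \neg ((p \to s) \land \Box p) is true, so \neg \Box \neg ((p \to s) \land \Box p) is false.
    At w0: \Box \neg ((p \to s) \land \Box p) requires \neg ((p \to s) \land \Box p) at every successor {w0, w1, w3, w4}.
      At w0: \neg ((p \to s) \land \Box p) is true.
      At w1: \neg ((p \to s) \land \Box p) is true.
      At w3: \neg ((p \to s) \land \Box p) is true.
      At w4: \neg ((p \to s) \land \Box p) is true.
    So \Box \neg ((p \to s) \land \Box p) is true at w0.

No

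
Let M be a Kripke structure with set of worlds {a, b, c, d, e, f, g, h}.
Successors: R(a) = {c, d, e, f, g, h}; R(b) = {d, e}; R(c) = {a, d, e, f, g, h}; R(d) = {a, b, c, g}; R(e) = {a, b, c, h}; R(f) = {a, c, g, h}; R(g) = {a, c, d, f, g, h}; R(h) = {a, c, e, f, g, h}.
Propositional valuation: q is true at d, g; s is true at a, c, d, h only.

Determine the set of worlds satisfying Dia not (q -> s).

Let φ = Dia not (q -> s). Evaluate φ at each world:
  a (successors {c, d, e, f, g, h}): φ is true.
  b (successors {d, e}): φ is false.
  c (successors {a, d, e, f, g, h}): φ is true.
  d (successors {a, b, c, g}): φ is true.
  e (successors {a, b, c, h}): φ is false.
  f (successors {a, c, g, h}): φ is true.
  g (successors {a, c, d, f, g, h}): φ is true.
  h (successors {a, c, e, f, g, h}): φ is true.
For instance, at b:
  At b: Dia not (q -> s) requires not (q -> s) at some successor in {d, e}.
    At d: not (q -> s) is false.
    At e: not (q -> s) is false.
  So Dia not (q -> s) is false at b.
Satisfying worlds: {a, c, d, f, g, h}

a, c, d, f, g, h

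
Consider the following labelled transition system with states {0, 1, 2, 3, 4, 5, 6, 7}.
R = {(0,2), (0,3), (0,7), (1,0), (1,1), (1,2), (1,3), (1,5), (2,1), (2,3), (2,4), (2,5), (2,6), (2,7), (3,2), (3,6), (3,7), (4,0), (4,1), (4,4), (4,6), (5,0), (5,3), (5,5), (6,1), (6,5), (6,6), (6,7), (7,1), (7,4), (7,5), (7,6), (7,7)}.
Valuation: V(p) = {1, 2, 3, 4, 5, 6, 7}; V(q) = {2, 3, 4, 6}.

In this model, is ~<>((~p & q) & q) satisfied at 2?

Yes

At 2: <>((~p & q) & q) is false, so ~<>((~p & q) & q) is true.
  At 2: <>((~p & q) & q) requires (~p & q) & q at some successor in {1, 3, 4, 5, 6, 7}.
    At 1: (~p & q) & q is false.
    At 3: (~p & q) & q is false.
    At 4: (~p & q) & q is false.
    At 5: (~p & q) & q is false.
    At 6: (~p & q) & q is false.
    At 7: (~p & q) & q is false.
  So <>((~p & q) & q) is false at 2.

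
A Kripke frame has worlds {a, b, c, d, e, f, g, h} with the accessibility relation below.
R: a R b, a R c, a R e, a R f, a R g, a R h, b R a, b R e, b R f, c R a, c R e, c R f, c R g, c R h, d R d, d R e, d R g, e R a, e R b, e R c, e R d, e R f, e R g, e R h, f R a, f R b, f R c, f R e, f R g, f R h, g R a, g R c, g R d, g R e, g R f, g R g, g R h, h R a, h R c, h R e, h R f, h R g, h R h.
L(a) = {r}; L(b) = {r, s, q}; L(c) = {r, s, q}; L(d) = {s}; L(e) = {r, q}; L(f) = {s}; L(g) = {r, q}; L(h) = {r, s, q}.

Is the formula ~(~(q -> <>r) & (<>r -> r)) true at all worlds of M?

Yes

Let φ = ~(~(q -> <>r) & (<>r -> r)). Evaluate φ at each world:
  a (successors {b, c, e, f, g, h}): φ is true.
  b (successors {a, e, f}): φ is true.
  c (successors {a, e, f, g, h}): φ is true.
  d (successors {d, e, g}): φ is true.
  e (successors {a, b, c, d, f, g, h}): φ is true.
  f (successors {a, b, c, e, g, h}): φ is true.
  g (successors {a, c, d, e, f, g, h}): φ is true.
  h (successors {a, c, e, f, g, h}): φ is true.
For instance, at e:
  At e: ~(q -> <>r) & (<>r -> r) is false, so ~(~(q -> <>r) & (<>r -> r)) is true.
    At e: ~(q -> <>r) is false, <>r -> r is true, so ~(q -> <>r) & (<>r -> r) is false.
      At e: q -> <>r is true, so ~(q -> <>r) is false.
      At e: <>r is true, r is true, so <>r -> r is true.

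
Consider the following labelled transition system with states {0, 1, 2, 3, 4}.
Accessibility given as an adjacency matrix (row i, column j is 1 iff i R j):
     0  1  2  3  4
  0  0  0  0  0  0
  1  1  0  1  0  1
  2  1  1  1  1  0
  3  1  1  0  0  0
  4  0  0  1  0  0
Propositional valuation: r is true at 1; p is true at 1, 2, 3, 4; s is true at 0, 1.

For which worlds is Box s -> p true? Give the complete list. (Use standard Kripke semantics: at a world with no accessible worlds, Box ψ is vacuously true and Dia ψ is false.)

1, 2, 3, 4

Let φ = Box s -> p. Evaluate φ at each world:
  0 (successors ∅): φ is false.
  1 (successors {0, 2, 4}): φ is true.
  2 (successors {0, 1, 2, 3}): φ is true.
  3 (successors {0, 1}): φ is true.
  4 (successors {2}): φ is true.
For instance, at 4:
  At 4: Box s is false, p is true, so Box s -> p is true.
    At 4: Box s requires s at every successor {2}.
      s fails at 2, so Box s is false at 4.
Satisfying worlds: {1, 2, 3, 4}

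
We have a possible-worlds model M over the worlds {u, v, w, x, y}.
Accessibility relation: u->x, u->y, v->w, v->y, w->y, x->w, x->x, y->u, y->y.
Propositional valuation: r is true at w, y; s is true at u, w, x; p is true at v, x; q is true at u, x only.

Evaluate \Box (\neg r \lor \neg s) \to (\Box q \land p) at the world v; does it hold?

Yes

At v: \Box (\neg r \lor \neg s) is false, \Box q \land p is false, so \Box (\neg r \lor \neg s) \to (\Box q \land p) is true.
  At v: \Box (\neg r \lor \neg s) requires \neg r \lor \neg s at every successor {w, y}.
    \neg r \lor \neg s fails at w, so \Box (\neg r \lor \neg s) is false at v.
  At v: \Box q is false, p is true, so \Box q \land p is false.
    At v: \Box q requires q at every successor {w, y}.
      q fails at w, so \Box q is false at v.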